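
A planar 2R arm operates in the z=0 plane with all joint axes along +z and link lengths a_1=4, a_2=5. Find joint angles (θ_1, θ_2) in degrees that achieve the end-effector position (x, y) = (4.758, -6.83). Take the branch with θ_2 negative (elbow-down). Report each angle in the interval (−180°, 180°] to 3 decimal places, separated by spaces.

cos θ_2 = (69.2875−4²−5²)/(2·4·5) = 0.7072; θ_2 = -44.9935° (elbow-down)
β = atan2(-6.8300,4.7580) = -55.1377°; ψ = atan2(-3.5351,7.5359) = -25.1315°
θ_1 = β − ψ = -30.0062°

-30.006 -44.994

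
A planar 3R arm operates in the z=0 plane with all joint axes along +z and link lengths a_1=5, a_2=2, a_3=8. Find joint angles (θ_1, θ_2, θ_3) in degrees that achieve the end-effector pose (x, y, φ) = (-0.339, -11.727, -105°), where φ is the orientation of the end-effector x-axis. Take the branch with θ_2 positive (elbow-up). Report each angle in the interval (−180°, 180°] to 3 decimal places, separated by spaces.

-90.003 120.016 -135.013

wrist centre = target − a_3·(cos φ, sin φ) = (1.7316, -3.9996)
cos θ_2 = (18.9950−5²−2²)/(2·5·2) = -0.5002; θ_2 = 120.0165° (elbow-up)
β = atan2(-3.9996,1.7316) = -66.5907°; ψ = atan2(1.7318,3.9995) = 23.4124°
θ_1 = β − ψ = -90.0030°
θ_3 = φ − θ_1 − θ_2 = -135.0135° (wrapped to (-180°,180°])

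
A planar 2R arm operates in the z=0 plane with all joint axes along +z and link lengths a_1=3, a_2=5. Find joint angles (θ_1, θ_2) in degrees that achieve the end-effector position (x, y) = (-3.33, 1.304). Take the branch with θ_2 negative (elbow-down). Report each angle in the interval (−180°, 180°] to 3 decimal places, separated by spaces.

-102.779 -134.993

cos θ_2 = (12.7893−3²−5²)/(2·3·5) = -0.7070; θ_2 = -134.9932° (elbow-down)
β = atan2(1.3040,-3.3300) = 158.6151°; ψ = atan2(-3.5360,-0.5351) = -98.6056°
θ_1 = β − ψ = 257.2207°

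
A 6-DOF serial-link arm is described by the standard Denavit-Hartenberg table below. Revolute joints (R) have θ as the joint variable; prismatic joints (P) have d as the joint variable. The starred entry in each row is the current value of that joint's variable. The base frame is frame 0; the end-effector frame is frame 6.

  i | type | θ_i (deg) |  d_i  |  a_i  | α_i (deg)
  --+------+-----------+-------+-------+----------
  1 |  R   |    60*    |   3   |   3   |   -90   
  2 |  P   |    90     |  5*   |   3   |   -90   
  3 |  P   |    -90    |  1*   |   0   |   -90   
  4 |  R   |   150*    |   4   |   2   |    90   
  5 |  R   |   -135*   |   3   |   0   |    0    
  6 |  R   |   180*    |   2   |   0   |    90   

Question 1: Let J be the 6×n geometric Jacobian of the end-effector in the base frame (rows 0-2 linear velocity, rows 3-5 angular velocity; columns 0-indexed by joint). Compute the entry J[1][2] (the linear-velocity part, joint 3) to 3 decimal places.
-0.866

prismatic axis z_2 = (-0.5000,-0.8660,-0.0000)
J_v[:, 2] = z_2; J_ω[:, 2] = (0,0,0)
entry J[1][2] = -0.8660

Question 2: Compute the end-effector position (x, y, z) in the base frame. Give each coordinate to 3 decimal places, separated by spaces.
-1.330 9.232 -4.000

after link 1: o_1 = (1.5000, 2.5981, 3.0000)
after link 2: o_2 = (-2.8301, 5.0981, 0.0000)
after link 3: o_3 = (-3.3301, 4.2321, 0.0000)
after link 4: o_4 = (-1.3301, 4.2321, -4.0000)
after link 5: o_5 = (-1.3301, 7.2321, -4.0000)
after link 6: o_6 = (-1.3301, 9.2321, -4.0000)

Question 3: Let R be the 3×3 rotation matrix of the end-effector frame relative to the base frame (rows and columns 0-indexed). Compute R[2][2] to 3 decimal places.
0.707

End-effector z-axis (col 2 of R) = (0.7071,-0.0000,0.7071)
R[2][2] = 0.7071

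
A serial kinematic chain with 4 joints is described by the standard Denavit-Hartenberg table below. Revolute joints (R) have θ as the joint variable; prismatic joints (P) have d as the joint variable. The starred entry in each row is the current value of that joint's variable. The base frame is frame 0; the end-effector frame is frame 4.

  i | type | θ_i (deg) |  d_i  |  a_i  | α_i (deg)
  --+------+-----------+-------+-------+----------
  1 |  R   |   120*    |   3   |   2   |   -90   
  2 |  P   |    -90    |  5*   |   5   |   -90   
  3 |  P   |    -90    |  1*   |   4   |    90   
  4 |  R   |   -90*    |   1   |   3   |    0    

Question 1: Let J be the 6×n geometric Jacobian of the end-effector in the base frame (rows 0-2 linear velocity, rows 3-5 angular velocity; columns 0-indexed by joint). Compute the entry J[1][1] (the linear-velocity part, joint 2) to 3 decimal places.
prismatic axis z_1 = (-0.8660,-0.5000,0.0000)
J_v[:, 1] = z_1; J_ω[:, 1] = (0,0,0)
entry J[1][1] = -0.5000

-0.500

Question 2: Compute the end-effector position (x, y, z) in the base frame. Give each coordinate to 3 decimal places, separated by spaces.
-7.794 -4.500 7.000

after link 1: o_1 = (-1.0000, 1.7321, 3.0000)
after link 2: o_2 = (-5.3301, -0.7679, 8.0000)
after link 3: o_3 = (-9.2942, -1.9019, 8.0000)
after link 4: o_4 = (-7.7942, -4.5000, 7.0000)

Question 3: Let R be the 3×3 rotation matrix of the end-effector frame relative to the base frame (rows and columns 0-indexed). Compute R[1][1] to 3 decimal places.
-0.500

End-effector y-axis (col 1 of R) = (-0.8660,-0.5000,0.0000)
R[1][1] = -0.5000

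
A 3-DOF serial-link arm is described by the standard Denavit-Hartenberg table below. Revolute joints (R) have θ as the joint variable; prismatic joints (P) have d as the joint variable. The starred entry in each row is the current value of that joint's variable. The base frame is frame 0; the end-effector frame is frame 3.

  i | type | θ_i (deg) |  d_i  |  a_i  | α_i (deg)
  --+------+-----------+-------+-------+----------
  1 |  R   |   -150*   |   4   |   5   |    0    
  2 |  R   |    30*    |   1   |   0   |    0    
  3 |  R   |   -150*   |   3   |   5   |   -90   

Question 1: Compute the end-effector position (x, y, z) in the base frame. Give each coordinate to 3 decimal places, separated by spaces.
-4.330 2.500 8.000

after link 1: o_1 = (-4.3301, -2.5000, 4.0000)
after link 2: o_2 = (-4.3301, -2.5000, 5.0000)
after link 3: o_3 = (-4.3301, 2.5000, 8.0000)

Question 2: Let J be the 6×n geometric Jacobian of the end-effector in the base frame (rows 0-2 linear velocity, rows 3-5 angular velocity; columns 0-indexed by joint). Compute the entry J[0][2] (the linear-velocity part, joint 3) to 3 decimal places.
axis z_2 = (0.0000,0.0000,1.0000); lever o_n−o_2 = (0.0000,5.0000,3.0000)
cross product → J_v[:, 2] = (-5.0000,0.0000,0.0000)
J_ω[:, 2] = z_2
entry J[0][2] = -5.0000

-5.000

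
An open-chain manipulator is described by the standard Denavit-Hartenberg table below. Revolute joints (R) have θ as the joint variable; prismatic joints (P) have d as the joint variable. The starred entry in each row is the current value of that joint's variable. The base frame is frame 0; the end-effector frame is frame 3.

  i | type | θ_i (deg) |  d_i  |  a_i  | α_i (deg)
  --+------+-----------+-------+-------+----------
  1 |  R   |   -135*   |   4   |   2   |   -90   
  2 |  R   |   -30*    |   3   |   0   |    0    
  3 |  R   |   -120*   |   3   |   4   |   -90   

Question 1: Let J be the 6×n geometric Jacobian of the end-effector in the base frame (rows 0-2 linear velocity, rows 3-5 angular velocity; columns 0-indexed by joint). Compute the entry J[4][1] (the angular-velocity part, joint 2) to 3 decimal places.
axis z_1 = (0.7071,-0.7071,0.0000); lever o_n−o_1 = (6.6921,-1.7932,2.0000)
cross product → J_v[:, 1] = (-1.4142,-1.4142,3.4641)
J_ω[:, 1] = z_1
entry J[4][1] = -0.7071

-0.707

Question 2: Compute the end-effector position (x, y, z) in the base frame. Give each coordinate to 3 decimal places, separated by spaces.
after link 1: o_1 = (-1.4142, -1.4142, 4.0000)
after link 2: o_2 = (0.7071, -3.5355, 4.0000)
after link 3: o_3 = (5.2779, -3.2074, 6.0000)

5.278 -3.207 6.000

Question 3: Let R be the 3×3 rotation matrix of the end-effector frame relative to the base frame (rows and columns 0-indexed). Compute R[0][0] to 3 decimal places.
0.612

End-effector x-axis (col 0 of R) = (0.6124,0.6124,0.5000)
R[0][0] = 0.6124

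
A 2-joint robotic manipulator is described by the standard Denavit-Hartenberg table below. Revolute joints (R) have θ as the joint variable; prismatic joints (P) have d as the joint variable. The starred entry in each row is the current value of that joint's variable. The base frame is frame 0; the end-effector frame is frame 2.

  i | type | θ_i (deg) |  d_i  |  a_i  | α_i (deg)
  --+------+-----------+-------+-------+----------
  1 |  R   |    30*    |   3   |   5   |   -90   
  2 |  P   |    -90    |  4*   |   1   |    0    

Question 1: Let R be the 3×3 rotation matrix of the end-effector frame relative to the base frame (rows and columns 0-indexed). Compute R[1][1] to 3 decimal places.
0.500

End-effector y-axis (col 1 of R) = (0.8660,0.5000,-0.0000)
R[1][1] = 0.5000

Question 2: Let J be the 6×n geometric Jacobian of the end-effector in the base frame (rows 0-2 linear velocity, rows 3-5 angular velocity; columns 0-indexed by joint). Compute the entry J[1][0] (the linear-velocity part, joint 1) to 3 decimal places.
axis z_0 = ẑ; lever o_n−o_0 = (2.3301,5.9641,4.0000)
cross product → J_v[:, 0] = (-5.9641,2.3301,0.0000)
J_ω[:, 0] = z_0
entry J[1][0] = 2.3301

2.330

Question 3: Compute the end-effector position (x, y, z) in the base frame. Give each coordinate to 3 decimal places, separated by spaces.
after link 1: o_1 = (4.3301, 2.5000, 3.0000)
after link 2: o_2 = (2.3301, 5.9641, 4.0000)

2.330 5.964 4.000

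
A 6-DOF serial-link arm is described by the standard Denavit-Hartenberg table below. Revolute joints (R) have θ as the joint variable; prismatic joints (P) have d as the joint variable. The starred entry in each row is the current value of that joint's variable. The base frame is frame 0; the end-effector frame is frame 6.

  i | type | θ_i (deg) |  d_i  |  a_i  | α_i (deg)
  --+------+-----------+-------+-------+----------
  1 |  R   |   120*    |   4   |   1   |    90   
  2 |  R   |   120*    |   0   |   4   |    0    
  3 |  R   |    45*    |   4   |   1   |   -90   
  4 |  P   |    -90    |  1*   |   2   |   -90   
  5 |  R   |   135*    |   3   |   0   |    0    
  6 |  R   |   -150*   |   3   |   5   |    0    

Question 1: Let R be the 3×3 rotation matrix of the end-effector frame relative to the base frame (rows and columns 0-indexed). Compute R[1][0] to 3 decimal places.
End-effector x-axis (col 0 of R) = (0.8700,0.4250,-0.2500)
R[1][0] = 0.4250

0.425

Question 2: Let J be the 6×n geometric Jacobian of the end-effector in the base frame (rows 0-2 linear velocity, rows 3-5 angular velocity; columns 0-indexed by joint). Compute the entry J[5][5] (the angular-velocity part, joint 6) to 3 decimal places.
0.259

axis z_5 = (0.4830,-0.8365,0.2588); lever o_n−o_5 = (5.7989,-0.3848,-0.4735)
cross product → J_v[:, 5] = (0.4957,1.7296,4.6651)
J_ω[:, 5] = z_5
entry J[5][5] = 0.2588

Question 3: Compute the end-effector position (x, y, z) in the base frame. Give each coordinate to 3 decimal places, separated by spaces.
after link 1: o_1 = (-0.5000, 0.8660, 4.0000)
after link 2: o_2 = (0.5000, -0.8660, 7.4641)
after link 3: o_3 = (4.4471, 0.2975, 7.7229)
after link 4: o_4 = (6.3085, 1.0733, 6.7570)
after link 5: o_5 = (7.7574, -1.4362, 7.5335)
after link 6: o_6 = (13.5564, -1.8210, 7.0599)

13.556 -1.821 7.060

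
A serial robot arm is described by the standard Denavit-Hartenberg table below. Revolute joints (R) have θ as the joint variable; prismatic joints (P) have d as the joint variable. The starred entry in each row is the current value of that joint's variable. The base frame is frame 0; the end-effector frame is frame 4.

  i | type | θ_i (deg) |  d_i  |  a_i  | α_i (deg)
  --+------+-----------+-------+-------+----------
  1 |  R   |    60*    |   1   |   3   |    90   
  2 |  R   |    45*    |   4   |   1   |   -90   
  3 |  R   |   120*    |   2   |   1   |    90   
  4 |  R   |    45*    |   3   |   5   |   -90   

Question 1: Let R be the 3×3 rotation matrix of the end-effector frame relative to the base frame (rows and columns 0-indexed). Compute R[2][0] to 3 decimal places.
End-effector x-axis (col 0 of R) = (-0.9053,-0.3433,0.2500)
R[2][0] = 0.2500

0.250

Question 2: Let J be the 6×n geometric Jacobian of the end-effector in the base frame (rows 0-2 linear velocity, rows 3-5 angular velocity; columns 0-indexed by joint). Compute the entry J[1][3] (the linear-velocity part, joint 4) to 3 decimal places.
axis z_3 = (-0.1268,0.7803,0.6124); lever o_n−o_3 = (-4.9071,0.6243,3.0871)
cross product → J_v[:, 3] = (2.0267,-2.6135,3.7500)
J_ω[:, 3] = z_3
entry J[1][3] = -2.6135

-2.613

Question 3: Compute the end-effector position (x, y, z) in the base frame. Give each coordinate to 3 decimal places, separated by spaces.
after link 1: o_1 = (1.5000, 2.5981, 1.0000)
after link 2: o_2 = (5.3177, 1.2104, 1.7071)
after link 3: o_3 = (3.6838, 0.1125, 2.7678)
after link 4: o_4 = (-1.2234, 0.7369, 5.8549)

-1.223 0.737 5.855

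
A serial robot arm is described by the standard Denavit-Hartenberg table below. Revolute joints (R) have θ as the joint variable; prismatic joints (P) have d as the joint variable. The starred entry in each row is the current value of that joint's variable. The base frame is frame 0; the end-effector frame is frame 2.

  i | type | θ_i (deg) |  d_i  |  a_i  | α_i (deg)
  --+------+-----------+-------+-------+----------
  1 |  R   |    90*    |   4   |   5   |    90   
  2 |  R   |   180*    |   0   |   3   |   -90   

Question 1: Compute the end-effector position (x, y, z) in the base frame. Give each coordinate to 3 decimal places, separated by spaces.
after link 1: o_1 = (0.0000, 5.0000, 4.0000)
after link 2: o_2 = (0.0000, 2.0000, 4.0000)

0.000 2.000 4.000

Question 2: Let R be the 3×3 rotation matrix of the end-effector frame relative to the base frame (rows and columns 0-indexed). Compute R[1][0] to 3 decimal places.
End-effector x-axis (col 0 of R) = (-0.0000,-1.0000,0.0000)
R[1][0] = -1.0000

-1.000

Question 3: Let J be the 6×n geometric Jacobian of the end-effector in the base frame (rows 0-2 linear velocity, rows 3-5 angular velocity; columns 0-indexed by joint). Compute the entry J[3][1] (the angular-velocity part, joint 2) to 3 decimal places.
axis z_1 = (1.0000,-0.0000,0.0000); lever o_n−o_1 = (-0.0000,-3.0000,0.0000)
cross product → J_v[:, 1] = (0.0000,-0.0000,-3.0000)
J_ω[:, 1] = z_1
entry J[3][1] = 1.0000

1.000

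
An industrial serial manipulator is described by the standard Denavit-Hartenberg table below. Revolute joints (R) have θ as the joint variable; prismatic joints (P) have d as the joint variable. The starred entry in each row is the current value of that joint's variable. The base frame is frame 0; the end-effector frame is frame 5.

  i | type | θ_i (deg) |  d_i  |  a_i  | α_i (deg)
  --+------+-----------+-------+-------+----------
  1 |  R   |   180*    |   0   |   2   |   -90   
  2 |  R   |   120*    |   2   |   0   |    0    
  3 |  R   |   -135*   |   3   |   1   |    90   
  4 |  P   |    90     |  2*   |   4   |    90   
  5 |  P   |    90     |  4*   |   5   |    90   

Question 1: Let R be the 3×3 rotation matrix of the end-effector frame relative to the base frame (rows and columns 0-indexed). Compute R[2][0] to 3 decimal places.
End-effector x-axis (col 0 of R) = (0.2588,-0.0000,0.9659)
R[2][0] = 0.9659

0.966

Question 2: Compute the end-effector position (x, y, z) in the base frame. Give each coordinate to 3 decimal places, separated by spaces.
-5.018 -9.000 8.056

after link 1: o_1 = (-2.0000, 0.0000, 0.0000)
after link 2: o_2 = (-2.0000, -2.0000, 0.0000)
after link 3: o_3 = (-2.9659, -5.0000, 0.2588)
after link 4: o_4 = (-2.4483, -9.0000, 2.1907)
after link 5: o_5 = (-5.0179, -9.0000, 8.0556)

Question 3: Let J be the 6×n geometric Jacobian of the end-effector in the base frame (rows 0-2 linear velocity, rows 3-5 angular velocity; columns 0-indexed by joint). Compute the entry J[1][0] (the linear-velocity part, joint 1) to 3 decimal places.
-5.018

axis z_0 = ẑ; lever o_n−o_0 = (-5.0179,-9.0000,8.0556)
cross product → J_v[:, 0] = (9.0000,-5.0179,0.0000)
J_ω[:, 0] = z_0
entry J[1][0] = -5.0179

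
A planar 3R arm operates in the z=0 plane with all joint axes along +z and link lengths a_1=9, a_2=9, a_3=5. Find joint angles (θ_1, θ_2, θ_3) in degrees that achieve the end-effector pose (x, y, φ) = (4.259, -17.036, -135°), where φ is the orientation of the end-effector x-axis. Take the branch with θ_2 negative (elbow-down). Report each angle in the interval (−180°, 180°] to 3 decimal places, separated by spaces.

wrist centre = target − a_3·(cos φ, sin φ) = (7.7945, -13.5005)
cos θ_2 = (243.0173−9²−9²)/(2·9·9) = 0.5001; θ_2 = -59.9929° (elbow-down)
β = atan2(-13.5005,7.7945) = -59.9999°; ψ = atan2(-7.7937,13.5010) = -29.9965°
θ_1 = β − ψ = -30.0034°
θ_3 = φ − θ_1 − θ_2 = -45.0037° (wrapped to (-180°,180°])

-30.003 -59.993 -45.004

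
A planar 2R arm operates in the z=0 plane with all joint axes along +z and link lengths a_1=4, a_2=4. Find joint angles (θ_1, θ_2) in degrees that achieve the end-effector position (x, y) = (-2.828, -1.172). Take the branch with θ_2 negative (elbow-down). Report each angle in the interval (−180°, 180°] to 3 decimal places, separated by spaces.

cos θ_2 = (9.3712−4²−4²)/(2·4·4) = -0.7072; θ_2 = -135.0036° (elbow-down)
β = atan2(-1.1720,-2.8280) = -157.4896°; ψ = atan2(-2.8283,1.1714) = -67.5018°
θ_1 = β − ψ = -89.9878°

-89.988 -135.004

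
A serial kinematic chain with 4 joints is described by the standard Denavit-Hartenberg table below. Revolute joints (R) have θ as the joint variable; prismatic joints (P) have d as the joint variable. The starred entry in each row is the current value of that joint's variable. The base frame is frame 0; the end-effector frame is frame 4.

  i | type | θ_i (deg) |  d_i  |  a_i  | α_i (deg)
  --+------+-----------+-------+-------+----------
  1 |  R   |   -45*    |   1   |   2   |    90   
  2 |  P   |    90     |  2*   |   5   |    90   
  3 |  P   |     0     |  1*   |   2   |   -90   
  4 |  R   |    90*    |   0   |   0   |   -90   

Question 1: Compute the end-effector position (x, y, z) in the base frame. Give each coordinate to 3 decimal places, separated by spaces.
0.707 -3.536 8.000

after link 1: o_1 = (1.4142, -1.4142, 1.0000)
after link 2: o_2 = (0.0000, -2.8284, 6.0000)
after link 3: o_3 = (0.7071, -3.5355, 8.0000)
after link 4: o_4 = (0.7071, -3.5355, 8.0000)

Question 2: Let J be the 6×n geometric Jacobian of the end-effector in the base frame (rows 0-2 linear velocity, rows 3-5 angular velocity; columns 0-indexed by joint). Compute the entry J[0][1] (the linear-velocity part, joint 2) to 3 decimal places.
prismatic axis z_1 = (-0.7071,-0.7071,0.0000)
J_v[:, 1] = z_1; J_ω[:, 1] = (0,0,0)
entry J[0][1] = -0.7071

-0.707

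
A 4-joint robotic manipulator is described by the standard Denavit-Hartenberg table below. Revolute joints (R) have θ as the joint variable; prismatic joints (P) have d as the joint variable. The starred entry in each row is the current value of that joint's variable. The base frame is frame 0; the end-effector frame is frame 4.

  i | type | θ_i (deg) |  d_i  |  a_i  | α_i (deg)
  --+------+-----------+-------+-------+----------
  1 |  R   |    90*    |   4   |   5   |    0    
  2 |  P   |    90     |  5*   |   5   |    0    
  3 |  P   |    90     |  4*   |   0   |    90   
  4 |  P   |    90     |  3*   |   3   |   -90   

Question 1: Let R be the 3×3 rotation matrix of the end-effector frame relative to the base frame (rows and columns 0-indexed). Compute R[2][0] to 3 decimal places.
End-effector x-axis (col 0 of R) = (0.0000,-0.0000,1.0000)
R[2][0] = 1.0000

1.000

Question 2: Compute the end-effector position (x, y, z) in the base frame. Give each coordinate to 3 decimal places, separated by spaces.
-8.000 5.000 16.000

after link 1: o_1 = (0.0000, 5.0000, 4.0000)
after link 2: o_2 = (-5.0000, 5.0000, 9.0000)
after link 3: o_3 = (-5.0000, 5.0000, 13.0000)
after link 4: o_4 = (-8.0000, 5.0000, 16.0000)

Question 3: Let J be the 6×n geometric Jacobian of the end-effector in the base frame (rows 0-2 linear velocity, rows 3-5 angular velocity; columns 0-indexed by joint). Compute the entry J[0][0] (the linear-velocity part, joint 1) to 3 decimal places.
-5.000

axis z_0 = ẑ; lever o_n−o_0 = (-8.0000,5.0000,16.0000)
cross product → J_v[:, 0] = (-5.0000,-8.0000,0.0000)
J_ω[:, 0] = z_0
entry J[0][0] = -5.0000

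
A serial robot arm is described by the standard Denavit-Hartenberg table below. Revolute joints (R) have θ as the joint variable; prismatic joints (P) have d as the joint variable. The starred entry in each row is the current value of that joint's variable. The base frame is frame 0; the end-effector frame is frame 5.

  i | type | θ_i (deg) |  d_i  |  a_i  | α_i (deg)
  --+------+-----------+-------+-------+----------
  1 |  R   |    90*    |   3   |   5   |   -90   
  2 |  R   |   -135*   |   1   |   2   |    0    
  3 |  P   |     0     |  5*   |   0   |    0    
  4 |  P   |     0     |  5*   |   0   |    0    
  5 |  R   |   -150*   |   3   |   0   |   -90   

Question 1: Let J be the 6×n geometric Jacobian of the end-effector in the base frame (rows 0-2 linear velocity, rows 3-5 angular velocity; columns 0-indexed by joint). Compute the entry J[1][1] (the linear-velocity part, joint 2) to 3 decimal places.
axis z_1 = (-1.0000,0.0000,0.0000); lever o_n−o_1 = (-14.0000,-1.4142,1.4142)
cross product → J_v[:, 1] = (0.0000,1.4142,1.4142)
J_ω[:, 1] = z_1
entry J[1][1] = 1.4142

1.414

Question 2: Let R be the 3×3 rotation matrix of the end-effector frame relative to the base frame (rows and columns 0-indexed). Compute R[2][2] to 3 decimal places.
-0.259

End-effector z-axis (col 2 of R) = (-0.0000,-0.9659,-0.2588)
R[2][2] = -0.2588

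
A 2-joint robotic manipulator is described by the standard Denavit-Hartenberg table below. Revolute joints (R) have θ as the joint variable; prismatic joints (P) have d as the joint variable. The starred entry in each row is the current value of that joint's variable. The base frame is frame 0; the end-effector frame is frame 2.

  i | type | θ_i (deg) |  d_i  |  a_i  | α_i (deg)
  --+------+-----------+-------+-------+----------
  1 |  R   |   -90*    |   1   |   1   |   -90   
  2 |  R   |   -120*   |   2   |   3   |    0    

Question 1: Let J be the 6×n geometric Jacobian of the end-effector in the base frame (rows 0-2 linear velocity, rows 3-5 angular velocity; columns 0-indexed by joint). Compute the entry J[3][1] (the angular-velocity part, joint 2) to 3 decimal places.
1.000

axis z_1 = (1.0000,0.0000,0.0000); lever o_n−o_1 = (2.0000,1.5000,2.5981)
cross product → J_v[:, 1] = (0.0000,-2.5981,1.5000)
J_ω[:, 1] = z_1
entry J[3][1] = 1.0000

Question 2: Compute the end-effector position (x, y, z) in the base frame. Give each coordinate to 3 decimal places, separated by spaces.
after link 1: o_1 = (0.0000, -1.0000, 1.0000)
after link 2: o_2 = (2.0000, 0.5000, 3.5981)

2.000 0.500 3.598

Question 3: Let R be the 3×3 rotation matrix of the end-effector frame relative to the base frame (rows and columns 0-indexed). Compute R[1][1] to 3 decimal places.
-0.866

End-effector y-axis (col 1 of R) = (0.0000,-0.8660,0.5000)
R[1][1] = -0.8660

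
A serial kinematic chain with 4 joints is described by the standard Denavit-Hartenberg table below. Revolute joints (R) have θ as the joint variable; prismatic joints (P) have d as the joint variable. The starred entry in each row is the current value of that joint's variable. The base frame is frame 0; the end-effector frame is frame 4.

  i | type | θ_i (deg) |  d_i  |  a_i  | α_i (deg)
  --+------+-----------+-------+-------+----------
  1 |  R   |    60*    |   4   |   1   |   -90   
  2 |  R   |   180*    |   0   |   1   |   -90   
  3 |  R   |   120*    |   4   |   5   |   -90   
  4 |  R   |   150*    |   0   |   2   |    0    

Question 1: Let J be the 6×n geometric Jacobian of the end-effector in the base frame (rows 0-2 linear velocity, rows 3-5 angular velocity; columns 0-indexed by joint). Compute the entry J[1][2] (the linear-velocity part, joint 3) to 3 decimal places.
axis z_2 = (-0.0000,-0.0000,1.0000); lever o_n−o_2 = (3.2679,-0.0000,3.0000)
cross product → J_v[:, 2] = (0.0000,3.2679,0.0000)
J_ω[:, 2] = z_2
entry J[1][2] = 3.2679

3.268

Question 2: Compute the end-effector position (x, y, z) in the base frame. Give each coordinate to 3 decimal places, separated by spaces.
3.268 -0.000 7.000

after link 1: o_1 = (0.5000, 0.8660, 4.0000)
after link 2: o_2 = (-0.0000, 0.0000, 4.0000)
after link 3: o_3 = (5.0000, -0.0000, 8.0000)
after link 4: o_4 = (3.2679, -0.0000, 7.0000)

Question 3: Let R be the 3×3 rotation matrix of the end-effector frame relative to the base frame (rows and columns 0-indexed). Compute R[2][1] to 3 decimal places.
End-effector y-axis (col 1 of R) = (-0.5000,0.0000,0.8660)
R[2][1] = 0.8660

0.866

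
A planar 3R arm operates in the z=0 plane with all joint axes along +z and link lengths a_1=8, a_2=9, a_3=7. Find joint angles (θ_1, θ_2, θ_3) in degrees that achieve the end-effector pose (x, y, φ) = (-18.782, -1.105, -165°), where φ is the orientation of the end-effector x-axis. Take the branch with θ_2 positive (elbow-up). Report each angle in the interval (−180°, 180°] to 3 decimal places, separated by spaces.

wrist centre = target − a_3·(cos φ, sin φ) = (-12.0205, 0.7067)
cos θ_2 = (144.9924−8²−9²)/(2·8·9) = -0.0001; θ_2 = 90.0030° (elbow-up)
β = atan2(0.7067,-12.0205) = 176.6352°; ψ = atan2(9.0000,7.9995) = 48.3682°
θ_1 = β − ψ = 128.2671°
θ_3 = φ − θ_1 − θ_2 = -23.2701° (wrapped to (-180°,180°])

128.267 90.003 -23.270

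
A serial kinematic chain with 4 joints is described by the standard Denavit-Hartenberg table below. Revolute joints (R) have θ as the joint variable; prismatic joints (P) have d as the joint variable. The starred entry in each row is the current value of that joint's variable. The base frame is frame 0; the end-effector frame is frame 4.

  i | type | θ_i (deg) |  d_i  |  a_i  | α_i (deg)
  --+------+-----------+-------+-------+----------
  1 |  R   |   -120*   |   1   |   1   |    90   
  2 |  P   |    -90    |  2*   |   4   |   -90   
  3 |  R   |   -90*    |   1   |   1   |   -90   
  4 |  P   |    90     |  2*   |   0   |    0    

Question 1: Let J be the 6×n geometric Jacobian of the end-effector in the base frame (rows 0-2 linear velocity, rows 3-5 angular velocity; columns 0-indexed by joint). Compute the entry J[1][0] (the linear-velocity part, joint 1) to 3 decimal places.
axis z_0 = ẑ; lever o_n−o_0 = (-3.5981,-0.2321,-5.0000)
cross product → J_v[:, 0] = (0.2321,-3.5981,0.0000)
J_ω[:, 0] = z_0
entry J[1][0] = -3.5981

-3.598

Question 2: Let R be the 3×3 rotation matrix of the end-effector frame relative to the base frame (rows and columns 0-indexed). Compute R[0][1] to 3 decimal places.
0.866

End-effector y-axis (col 1 of R) = (0.8660,-0.5000,-0.0000)
R[0][1] = 0.8660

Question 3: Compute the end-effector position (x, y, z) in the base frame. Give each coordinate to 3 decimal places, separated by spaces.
-3.598 -0.232 -5.000

after link 1: o_1 = (-0.5000, -0.8660, 1.0000)
after link 2: o_2 = (-2.2321, 0.1340, -3.0000)
after link 3: o_3 = (-3.5981, -0.2321, -3.0000)
after link 4: o_4 = (-3.5981, -0.2321, -5.0000)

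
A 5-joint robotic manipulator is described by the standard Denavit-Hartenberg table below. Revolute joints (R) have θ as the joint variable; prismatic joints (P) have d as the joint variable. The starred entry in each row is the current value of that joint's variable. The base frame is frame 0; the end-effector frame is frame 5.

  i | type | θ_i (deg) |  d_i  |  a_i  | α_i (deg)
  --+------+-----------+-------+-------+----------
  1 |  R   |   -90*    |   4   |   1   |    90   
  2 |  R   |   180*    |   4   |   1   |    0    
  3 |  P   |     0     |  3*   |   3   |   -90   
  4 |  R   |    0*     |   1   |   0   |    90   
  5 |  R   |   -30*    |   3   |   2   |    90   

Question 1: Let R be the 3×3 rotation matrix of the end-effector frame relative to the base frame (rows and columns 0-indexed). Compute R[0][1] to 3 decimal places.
-1.000

End-effector y-axis (col 1 of R) = (-1.0000,-0.0000,0.0000)
R[0][1] = -1.0000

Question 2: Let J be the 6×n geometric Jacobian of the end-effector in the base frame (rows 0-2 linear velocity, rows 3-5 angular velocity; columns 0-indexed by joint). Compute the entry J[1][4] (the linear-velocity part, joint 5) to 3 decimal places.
1.000

axis z_4 = (-1.0000,-0.0000,0.0000); lever o_n−o_4 = (-3.0000,1.7321,1.0000)
cross product → J_v[:, 4] = (-0.0000,1.0000,-1.7321)
J_ω[:, 4] = z_4
entry J[1][4] = 1.0000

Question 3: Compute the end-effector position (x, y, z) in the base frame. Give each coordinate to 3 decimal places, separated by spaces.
-10.000 4.732 4.000

after link 1: o_1 = (0.0000, -1.0000, 4.0000)
after link 2: o_2 = (-4.0000, -0.0000, 4.0000)
after link 3: o_3 = (-7.0000, 3.0000, 4.0000)
after link 4: o_4 = (-7.0000, 3.0000, 3.0000)
after link 5: o_5 = (-10.0000, 4.7321, 4.0000)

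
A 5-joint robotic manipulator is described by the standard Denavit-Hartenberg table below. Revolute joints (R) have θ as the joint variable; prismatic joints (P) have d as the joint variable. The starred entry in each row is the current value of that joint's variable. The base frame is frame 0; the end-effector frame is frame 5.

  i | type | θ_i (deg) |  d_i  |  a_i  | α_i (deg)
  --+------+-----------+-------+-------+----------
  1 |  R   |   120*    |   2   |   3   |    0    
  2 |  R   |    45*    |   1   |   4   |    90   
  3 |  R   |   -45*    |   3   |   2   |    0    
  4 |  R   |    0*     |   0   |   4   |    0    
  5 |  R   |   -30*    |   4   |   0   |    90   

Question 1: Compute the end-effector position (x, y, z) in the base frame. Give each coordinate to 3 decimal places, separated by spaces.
after link 1: o_1 = (-1.5000, 2.5981, 2.0000)
after link 2: o_2 = (-5.3637, 3.6334, 3.0000)
after link 3: o_3 = (-5.9533, 6.8972, 1.5858)
after link 4: o_4 = (-8.6853, 7.6292, -1.2426)
after link 5: o_5 = (-7.6500, 11.4929, -1.2426)

-7.650 11.493 -1.243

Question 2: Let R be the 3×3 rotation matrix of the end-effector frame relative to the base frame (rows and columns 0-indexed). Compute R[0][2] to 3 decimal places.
End-effector z-axis (col 2 of R) = (0.9330,-0.2500,-0.2588)
R[0][2] = 0.9330

0.933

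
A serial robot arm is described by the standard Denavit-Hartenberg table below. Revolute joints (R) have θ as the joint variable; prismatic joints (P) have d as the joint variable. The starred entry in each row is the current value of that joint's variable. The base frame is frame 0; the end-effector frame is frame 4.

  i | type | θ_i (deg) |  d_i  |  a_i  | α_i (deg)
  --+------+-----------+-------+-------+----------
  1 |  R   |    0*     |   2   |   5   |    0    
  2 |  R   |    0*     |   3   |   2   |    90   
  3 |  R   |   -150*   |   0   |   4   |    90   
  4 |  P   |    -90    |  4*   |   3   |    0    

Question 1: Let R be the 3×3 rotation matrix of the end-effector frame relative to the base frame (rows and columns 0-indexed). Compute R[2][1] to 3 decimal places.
End-effector y-axis (col 1 of R) = (-0.8660,-0.0000,-0.5000)
R[2][1] = -0.5000

-0.500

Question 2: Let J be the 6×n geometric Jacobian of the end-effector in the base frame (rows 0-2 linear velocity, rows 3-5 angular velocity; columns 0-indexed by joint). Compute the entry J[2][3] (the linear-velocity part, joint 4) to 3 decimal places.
prismatic axis z_3 = (-0.5000,-0.0000,0.8660)
J_v[:, 3] = z_3; J_ω[:, 3] = (0,0,0)
entry J[2][3] = 0.8660

0.866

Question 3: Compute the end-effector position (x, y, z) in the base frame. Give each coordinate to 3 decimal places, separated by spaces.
after link 1: o_1 = (5.0000, 0.0000, 2.0000)
after link 2: o_2 = (7.0000, 0.0000, 5.0000)
after link 3: o_3 = (3.5359, -0.0000, 3.0000)
after link 4: o_4 = (1.5359, 3.0000, 6.4641)

1.536 3.000 6.464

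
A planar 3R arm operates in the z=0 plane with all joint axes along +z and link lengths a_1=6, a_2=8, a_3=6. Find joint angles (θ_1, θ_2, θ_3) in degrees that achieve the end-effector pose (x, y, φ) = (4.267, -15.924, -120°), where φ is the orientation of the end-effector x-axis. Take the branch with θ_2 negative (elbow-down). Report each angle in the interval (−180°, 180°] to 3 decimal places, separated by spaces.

wrist centre = target − a_3·(cos φ, sin φ) = (7.2670, -10.7278)
cos θ_2 = (167.8960−6²−8²)/(2·6·8) = 0.7073; θ_2 = -44.9884° (elbow-down)
β = atan2(-10.7278,7.2670) = -55.8864°; ψ = atan2(-5.6557,11.6580) = -25.8797°
θ_1 = β − ψ = -30.0068°
θ_3 = φ − θ_1 − θ_2 = -45.0048° (wrapped to (-180°,180°])

-30.007 -44.988 -45.005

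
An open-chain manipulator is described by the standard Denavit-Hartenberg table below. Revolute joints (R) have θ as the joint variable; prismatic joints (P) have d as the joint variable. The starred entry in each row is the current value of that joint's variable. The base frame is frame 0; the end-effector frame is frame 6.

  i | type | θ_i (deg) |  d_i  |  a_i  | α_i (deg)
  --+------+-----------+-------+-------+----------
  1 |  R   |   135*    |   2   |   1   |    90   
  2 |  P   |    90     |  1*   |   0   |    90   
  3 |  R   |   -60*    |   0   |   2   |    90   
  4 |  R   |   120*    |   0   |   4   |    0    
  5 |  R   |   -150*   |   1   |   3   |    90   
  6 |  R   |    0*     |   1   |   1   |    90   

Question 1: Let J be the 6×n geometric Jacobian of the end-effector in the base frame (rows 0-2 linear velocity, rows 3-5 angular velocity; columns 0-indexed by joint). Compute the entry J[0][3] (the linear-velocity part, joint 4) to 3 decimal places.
axis z_3 = (-0.3536,-0.3536,-0.8660); lever o_n−o_3 = (-1.3668,-0.5210,-0.3840)
cross product → J_v[:, 3] = (-0.3155,1.0480,-0.2990)
J_ω[:, 3] = z_3
entry J[0][3] = -0.3155

-0.315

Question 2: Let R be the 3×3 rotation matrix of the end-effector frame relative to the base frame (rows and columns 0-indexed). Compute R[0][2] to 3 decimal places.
End-effector z-axis (col 2 of R) = (0.3536,0.3536,0.8660)
R[0][2] = 0.3536

0.354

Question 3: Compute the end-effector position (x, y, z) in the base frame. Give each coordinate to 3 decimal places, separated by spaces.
-2.592 -0.332 2.616

after link 1: o_1 = (-0.7071, 0.7071, 2.0000)
after link 2: o_2 = (0.0000, 1.4142, 2.0000)
after link 3: o_3 = (-1.2247, 0.1895, 3.0000)
after link 4: o_4 = (-2.4495, 3.8637, 2.0000)
after link 5: o_5 = (-3.3334, 0.8585, 2.4330)
after link 6: o_6 = (-2.5916, -0.3316, 2.6160)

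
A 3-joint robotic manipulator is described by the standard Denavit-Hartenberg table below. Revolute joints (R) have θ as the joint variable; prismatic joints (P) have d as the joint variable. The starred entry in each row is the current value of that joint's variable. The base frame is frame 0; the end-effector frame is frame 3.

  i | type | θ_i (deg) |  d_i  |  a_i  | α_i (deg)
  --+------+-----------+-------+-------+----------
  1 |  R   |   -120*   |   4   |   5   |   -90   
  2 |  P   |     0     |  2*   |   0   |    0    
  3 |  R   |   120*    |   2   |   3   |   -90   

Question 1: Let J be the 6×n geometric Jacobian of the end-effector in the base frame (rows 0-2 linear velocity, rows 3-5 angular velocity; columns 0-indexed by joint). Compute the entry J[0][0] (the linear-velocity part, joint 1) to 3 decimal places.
5.031

axis z_0 = ẑ; lever o_n−o_0 = (1.7141,-5.0311,1.4019)
cross product → J_v[:, 0] = (5.0311,1.7141,-0.0000)
J_ω[:, 0] = z_0
entry J[0][0] = 5.0311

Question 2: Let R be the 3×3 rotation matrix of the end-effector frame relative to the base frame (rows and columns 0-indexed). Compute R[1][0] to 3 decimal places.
End-effector x-axis (col 0 of R) = (0.2500,0.4330,-0.8660)
R[1][0] = 0.4330

0.433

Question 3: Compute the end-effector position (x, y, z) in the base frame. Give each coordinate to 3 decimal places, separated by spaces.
1.714 -5.031 1.402

after link 1: o_1 = (-2.5000, -4.3301, 4.0000)
after link 2: o_2 = (-0.7679, -5.3301, 4.0000)
after link 3: o_3 = (1.7141, -5.0311, 1.4019)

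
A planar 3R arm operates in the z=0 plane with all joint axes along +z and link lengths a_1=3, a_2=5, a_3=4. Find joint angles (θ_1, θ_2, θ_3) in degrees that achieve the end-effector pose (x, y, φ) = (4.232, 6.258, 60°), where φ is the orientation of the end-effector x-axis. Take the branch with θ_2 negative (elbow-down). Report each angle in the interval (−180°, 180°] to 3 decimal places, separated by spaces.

wrist centre = target − a_3·(cos φ, sin φ) = (2.2320, 2.7939)
cos θ_2 = (12.7877−3²−5²)/(2·3·5) = -0.7071; θ_2 = -134.9976° (elbow-down)
β = atan2(2.7939,2.2320) = 51.3792°; ψ = atan2(-3.5357,-0.5354) = -98.6105°
θ_1 = β − ψ = 149.9897°
θ_3 = φ − θ_1 − θ_2 = 45.0079° (wrapped to (-180°,180°])

149.990 -134.998 45.008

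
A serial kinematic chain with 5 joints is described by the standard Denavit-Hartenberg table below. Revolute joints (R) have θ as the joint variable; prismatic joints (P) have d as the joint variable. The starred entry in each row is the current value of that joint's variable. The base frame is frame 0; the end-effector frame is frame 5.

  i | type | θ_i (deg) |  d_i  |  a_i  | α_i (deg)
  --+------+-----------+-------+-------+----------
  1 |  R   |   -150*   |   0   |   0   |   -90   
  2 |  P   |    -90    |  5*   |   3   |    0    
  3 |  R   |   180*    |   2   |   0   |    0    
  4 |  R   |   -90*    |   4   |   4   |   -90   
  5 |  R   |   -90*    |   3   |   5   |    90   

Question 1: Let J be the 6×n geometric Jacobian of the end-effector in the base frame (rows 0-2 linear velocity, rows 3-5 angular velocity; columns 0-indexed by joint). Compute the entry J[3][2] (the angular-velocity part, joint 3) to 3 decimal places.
axis z_2 = (0.5000,-0.8660,0.0000); lever o_n−o_2 = (2.0359,-11.5263,-3.0000)
cross product → J_v[:, 2] = (2.5981,1.5000,-4.0000)
J_ω[:, 2] = z_2
entry J[3][2] = 0.5000

0.500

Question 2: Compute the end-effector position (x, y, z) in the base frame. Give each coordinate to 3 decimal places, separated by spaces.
4.536 -15.856 0.000

after link 1: o_1 = (0.0000, 0.0000, 0.0000)
after link 2: o_2 = (2.5000, -4.3301, 3.0000)
after link 3: o_3 = (3.5000, -6.0622, 3.0000)
after link 4: o_4 = (2.0359, -11.5263, 3.0000)
after link 5: o_5 = (4.5359, -15.8564, 0.0000)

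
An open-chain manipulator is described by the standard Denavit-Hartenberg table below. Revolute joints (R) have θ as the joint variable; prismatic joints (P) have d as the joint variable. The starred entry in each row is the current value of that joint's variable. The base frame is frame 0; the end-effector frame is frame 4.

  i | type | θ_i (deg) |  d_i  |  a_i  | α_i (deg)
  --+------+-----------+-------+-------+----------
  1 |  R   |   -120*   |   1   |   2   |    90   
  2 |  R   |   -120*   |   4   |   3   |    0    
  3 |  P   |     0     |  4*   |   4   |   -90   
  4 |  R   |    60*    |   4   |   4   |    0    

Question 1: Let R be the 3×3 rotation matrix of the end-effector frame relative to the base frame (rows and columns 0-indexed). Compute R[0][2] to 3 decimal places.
-0.433

End-effector z-axis (col 2 of R) = (-0.4330,-0.7500,-0.5000)
R[0][2] = -0.4330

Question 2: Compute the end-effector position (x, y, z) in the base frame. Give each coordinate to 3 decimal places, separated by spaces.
after link 1: o_1 = (-1.0000, -1.7321, 1.0000)
after link 2: o_2 = (-3.7141, 1.5670, -1.5981)
after link 3: o_3 = (-6.1782, 5.2990, -5.0622)
after link 4: o_4 = (-4.4103, 1.4330, -8.7942)

-4.410 1.433 -8.794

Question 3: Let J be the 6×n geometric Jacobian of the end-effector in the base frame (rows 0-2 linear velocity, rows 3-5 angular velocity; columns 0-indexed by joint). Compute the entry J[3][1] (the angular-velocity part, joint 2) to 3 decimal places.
-0.866

axis z_1 = (-0.8660,0.5000,0.0000); lever o_n−o_1 = (-3.4103,3.1651,-9.7942)
cross product → J_v[:, 1] = (-4.8971,-8.4821,-1.0359)
J_ω[:, 1] = z_1
entry J[3][1] = -0.8660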